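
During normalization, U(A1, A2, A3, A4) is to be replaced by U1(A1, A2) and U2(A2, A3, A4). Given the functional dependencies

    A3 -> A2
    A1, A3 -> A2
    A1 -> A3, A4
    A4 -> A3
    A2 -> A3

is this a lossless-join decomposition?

No

Common attributes: U1 ∩ U2 = {A2}.
Closure of {A2}: A2 → A3 applies, adding A3. So (A2)⁺ = {A2, A3}.
The closure contains neither all of U1 = {A1, A2} nor all of U2 = {A2, A3, A4}, so the common attributes are not a superkey of either fragment. The join is lossy.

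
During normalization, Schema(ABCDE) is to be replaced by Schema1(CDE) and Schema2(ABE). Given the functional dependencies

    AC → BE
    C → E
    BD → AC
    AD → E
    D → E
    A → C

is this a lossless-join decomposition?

Common attributes: Schema1 ∩ Schema2 = {E}.
No dependency enlarges {E}, so (E)⁺ = {E}.
The closure contains neither all of Schema1 = {CDE} nor all of Schema2 = {ABE}, so the common attributes are not a superkey of either fragment. The join is lossy.

No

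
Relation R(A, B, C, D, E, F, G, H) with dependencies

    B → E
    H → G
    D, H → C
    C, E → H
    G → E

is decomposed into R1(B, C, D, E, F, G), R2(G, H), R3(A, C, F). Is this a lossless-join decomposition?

Chase test. Columns are A, B, C, D, E, F, G, H; row i has aⱼ where attribute j ∈ Ri, else bᵢⱼ.
Initial tableau (one row per fragment):
  row 1: b11 a2 a3 a4 a5 a6 a7 b18
  row 2: b21 b22 b23 b24 b25 b26 a7 a8
  row 3: a1 b32 a3 b34 b35 a6 b37 b38
Rows 1 and 2 agree on G; apply G→E and equate their E entries.
No row becomes fully distinguished — the join is lossy.

No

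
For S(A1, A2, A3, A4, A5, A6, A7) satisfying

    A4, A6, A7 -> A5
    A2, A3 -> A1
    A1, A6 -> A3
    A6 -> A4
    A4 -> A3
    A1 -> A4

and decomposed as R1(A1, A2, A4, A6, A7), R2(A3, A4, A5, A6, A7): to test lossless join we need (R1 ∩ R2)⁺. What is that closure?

A3, A4, A5, A6, A7

R1 ∩ R2 = {A4, A6, A7}.
A4, A6, A7 → A5 applies, adding A5
A4 → A3 applies, adding A3
Closure: {A3, A4, A5, A6, A7}.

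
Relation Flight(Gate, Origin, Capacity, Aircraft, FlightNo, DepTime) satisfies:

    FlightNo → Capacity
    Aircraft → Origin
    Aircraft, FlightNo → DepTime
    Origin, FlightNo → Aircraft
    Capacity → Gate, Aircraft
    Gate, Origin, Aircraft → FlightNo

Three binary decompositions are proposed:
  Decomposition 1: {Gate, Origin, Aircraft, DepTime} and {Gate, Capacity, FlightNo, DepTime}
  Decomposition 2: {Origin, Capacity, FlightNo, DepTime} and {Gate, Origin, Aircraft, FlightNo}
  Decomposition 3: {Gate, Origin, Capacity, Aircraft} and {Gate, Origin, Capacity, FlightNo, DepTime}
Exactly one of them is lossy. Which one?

Decomposition 1: common = {Gate, DepTime}, closure = {Gate, DepTime} → lossy.
Decomposition 2: common = {Origin, FlightNo}, closure = {Gate, Origin, Capacity, Aircraft, FlightNo, DepTime} → lossless.
Decomposition 3: common = {Gate, Origin, Capacity}, closure = {Gate, Origin, Capacity, Aircraft, FlightNo, DepTime} → lossless.

Decomposition 1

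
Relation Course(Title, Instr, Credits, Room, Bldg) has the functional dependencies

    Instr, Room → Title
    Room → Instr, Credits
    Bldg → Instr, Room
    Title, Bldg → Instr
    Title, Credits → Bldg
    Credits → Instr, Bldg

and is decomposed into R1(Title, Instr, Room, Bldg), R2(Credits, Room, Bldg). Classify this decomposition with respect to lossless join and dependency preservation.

lossless and dependency-preserving

Lossless test: (Room, Bldg)⁺ = {Title, Instr, Credits, Room, Bldg}, which contains all of one fragment — lossless.
Dependency preservation: Room → Instr, Credits; Title, Credits → Bldg; Credits → Instr, Bldg are not contained in any single fragment, but the restricted closure of each left-hand side across the fragments still reaches the right-hand side; the remaining FDs each lie inside some fragment. All dependencies are preserved.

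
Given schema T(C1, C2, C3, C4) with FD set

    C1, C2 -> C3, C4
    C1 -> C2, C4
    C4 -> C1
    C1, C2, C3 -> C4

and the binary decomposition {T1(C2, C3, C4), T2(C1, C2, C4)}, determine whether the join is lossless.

Yes

Common attributes: T1 ∩ T2 = {C2, C4}.
Closure of {C2, C4}: C4 → C1 applies, adding C1; C1, C2 → C3, C4 applies, adding C3. So (C2, C4)⁺ = {C1, C2, C3, C4}.
This closure contains every attribute of T1, so T1 ∩ T2 → T1. The join is lossless.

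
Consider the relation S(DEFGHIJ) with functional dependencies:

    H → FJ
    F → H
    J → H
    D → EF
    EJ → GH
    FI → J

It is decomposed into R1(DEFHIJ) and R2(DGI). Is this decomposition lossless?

Common attributes: R1 ∩ R2 = {DI}.
Closure of {DI}: D → EF applies, adding EF; FI → J applies, adding J; F → H applies, adding H; EJ → GH applies, adding G. So (DI)⁺ = {DEFGHIJ}.
This closure contains every attribute of R1, so R1 ∩ R2 → R1. The join is lossless.

Yes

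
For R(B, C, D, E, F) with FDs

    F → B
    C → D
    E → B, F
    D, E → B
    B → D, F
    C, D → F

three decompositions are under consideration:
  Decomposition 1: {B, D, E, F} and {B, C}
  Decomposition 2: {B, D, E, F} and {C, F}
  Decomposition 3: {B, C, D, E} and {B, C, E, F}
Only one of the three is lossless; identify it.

Decomposition 1: common = {B}, closure = {B, D, F} → lossy.
Decomposition 2: common = {F}, closure = {B, D, F} → lossy.
Decomposition 3: common = {B, C, E}, closure = {B, C, D, E, F} → lossless.

Decomposition 3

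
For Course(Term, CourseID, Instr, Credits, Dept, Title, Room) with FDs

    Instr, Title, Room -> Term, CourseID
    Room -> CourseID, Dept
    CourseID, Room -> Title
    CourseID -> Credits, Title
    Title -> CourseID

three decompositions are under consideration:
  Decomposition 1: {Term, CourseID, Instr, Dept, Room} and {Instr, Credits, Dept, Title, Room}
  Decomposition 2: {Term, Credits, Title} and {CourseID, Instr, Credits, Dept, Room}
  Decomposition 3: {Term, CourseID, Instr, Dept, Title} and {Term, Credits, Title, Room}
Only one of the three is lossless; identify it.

Decomposition 1: common = {Instr, Dept, Room}, closure = {Term, CourseID, Instr, Credits, Dept, Title, Room} → lossless.
Decomposition 2: common = {Credits}, closure = {Credits} → lossy.
Decomposition 3: common = {Term, Title}, closure = {Term, CourseID, Credits, Title} → lossy.

Decomposition 1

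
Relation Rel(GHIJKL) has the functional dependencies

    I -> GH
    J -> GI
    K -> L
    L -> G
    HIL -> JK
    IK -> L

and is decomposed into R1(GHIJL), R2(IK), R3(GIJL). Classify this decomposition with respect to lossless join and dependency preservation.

Lossless test (chase): Rows 1 and 2 agree on I; apply I→GH and equate their GH entries. Rows 1 and 3 agree on I; apply I→GH and equate their GH entries. Rows 1 and 3 agree on HIL; apply HIL→JK and equate their JK entries. No row becomes fully distinguished — the join is lossy.
Dependency preservation: the restricted closure of {K} across the fragments never reaches {L}, so K → L cannot be enforced without a join — not preserved.

lossy and not dependency-preserving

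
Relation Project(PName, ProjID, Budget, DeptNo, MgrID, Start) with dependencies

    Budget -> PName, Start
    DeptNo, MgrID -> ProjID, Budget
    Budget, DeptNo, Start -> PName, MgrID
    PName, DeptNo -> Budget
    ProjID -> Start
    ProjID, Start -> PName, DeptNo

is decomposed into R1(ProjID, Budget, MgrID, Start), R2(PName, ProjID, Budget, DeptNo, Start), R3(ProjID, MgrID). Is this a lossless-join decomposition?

Yes

Chase test. Columns are PName, ProjID, Budget, DeptNo, MgrID, Start; row i has aⱼ where attribute j ∈ Ri, else bᵢⱼ.
Initial tableau (one row per fragment):
  row 1: b11 a2 a3 b14 a5 a6
  row 2: a1 a2 a3 a4 b25 a6
  row 3: b31 a2 b33 b34 a5 b36
Rows 1 and 2 agree on Budget; apply Budget→PName, Start and equate their PName, Start entries.
Rows 1 and 3 agree on ProjID; apply ProjID→Start and equate their Start entries.
Rows 1 and 2 agree on ProjID, Start; apply ProjID, Start→PName, DeptNo and equate their PName, DeptNo entries.
Rows 1 and 3 agree on ProjID, Start; apply ProjID, Start→PName, DeptNo and equate their PName, DeptNo entries.
Rows 1 and 3 agree on DeptNo, MgrID; apply DeptNo, MgrID→ProjID, Budget and equate their ProjID, Budget entries.
Rows 1 and 2 agree on Budget, DeptNo, Start; apply Budget, DeptNo, Start→PName, MgrID and equate their PName, MgrID entries.
Row 1 is now all distinguished symbols — the join is lossless.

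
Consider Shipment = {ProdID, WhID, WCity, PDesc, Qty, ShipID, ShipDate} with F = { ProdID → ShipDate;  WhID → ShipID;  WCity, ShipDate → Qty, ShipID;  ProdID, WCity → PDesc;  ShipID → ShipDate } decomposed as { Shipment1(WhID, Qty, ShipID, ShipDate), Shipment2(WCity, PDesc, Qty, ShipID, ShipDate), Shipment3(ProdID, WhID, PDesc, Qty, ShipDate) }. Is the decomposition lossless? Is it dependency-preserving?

lossy and not dependency-preserving

Lossless test (chase): Rows 1 and 3 agree on WhID; apply WhID→ShipID and equate their ShipID entries. No row becomes fully distinguished — the join is lossy.
Dependency preservation: the restricted closure of {ProdID, WCity} across the fragments never reaches {PDesc}, so ProdID, WCity → PDesc cannot be enforced without a join — not preserved.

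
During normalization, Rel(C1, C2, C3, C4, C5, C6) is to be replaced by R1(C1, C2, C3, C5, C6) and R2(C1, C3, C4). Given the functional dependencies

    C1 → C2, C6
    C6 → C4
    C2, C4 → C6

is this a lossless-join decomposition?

Yes

Common attributes: R1 ∩ R2 = {C1, C3}.
Closure of {C1, C3}: C1 → C2, C6 applies, adding C2, C6; C6 → C4 applies, adding C4. So (C1, C3)⁺ = {C1, C2, C3, C4, C6}.
This closure contains every attribute of R2, so R1 ∩ R2 → R2. The join is lossless.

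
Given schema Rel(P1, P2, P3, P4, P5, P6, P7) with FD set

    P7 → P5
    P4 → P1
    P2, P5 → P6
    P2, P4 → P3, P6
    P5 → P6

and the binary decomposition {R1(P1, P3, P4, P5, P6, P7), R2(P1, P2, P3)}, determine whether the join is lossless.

No

Common attributes: R1 ∩ R2 = {P1, P3}.
No dependency enlarges {P1, P3}, so (P1, P3)⁺ = {P1, P3}.
The closure contains neither all of R1 = {P1, P3, P4, P5, P6, P7} nor all of R2 = {P1, P2, P3}, so the common attributes are not a superkey of either fragment. The join is lossy.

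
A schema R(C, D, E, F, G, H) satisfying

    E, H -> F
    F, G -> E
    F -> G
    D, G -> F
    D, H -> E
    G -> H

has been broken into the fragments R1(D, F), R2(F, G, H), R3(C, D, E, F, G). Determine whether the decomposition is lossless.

Chase test. Columns are C, D, E, F, G, H; row i has aⱼ where attribute j ∈ Ri, else bᵢⱼ.
Initial tableau (one row per fragment):
  row 1: b11 a2 b13 a4 b15 b16
  row 2: b21 b22 b23 a4 a5 a6
  row 3: a1 a2 a3 a4 a5 b36
Rows 2 and 3 agree on F, G; apply F, G→E and equate their E entries.
Rows 1 and 2 agree on F; apply F→G and equate their G entries.
Rows 1 and 2 agree on G; apply G→H and equate their H entries.
Rows 1 and 3 agree on G; apply G→H and equate their H entries.
Rows 1 and 2 agree on F, G; apply F, G→E and equate their E entries.
Row 3 is now all distinguished symbols — the join is lossless.

Yes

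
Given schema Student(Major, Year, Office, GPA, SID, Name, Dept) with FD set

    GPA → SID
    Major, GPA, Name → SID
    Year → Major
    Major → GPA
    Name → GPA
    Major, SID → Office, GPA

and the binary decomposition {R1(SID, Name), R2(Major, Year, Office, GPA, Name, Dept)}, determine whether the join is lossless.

Common attributes: R1 ∩ R2 = {Name}.
Closure of {Name}: Name → GPA applies, adding GPA; GPA → SID applies, adding SID. So (Name)⁺ = {GPA, SID, Name}.
This closure contains every attribute of R1, so R1 ∩ R2 → R1. The join is lossless.

Yes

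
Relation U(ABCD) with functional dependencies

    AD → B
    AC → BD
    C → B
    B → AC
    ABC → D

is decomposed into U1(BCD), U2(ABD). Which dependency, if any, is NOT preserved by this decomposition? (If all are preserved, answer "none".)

AD → B lies within U2.
AC → BD: restricted closure across fragments reaches BD.
C → B lies within U1.
B → AC: restricted closure across fragments reaches AC.
ABC → D: restricted closure across fragments reaches D.
Every dependency is enforceable on the fragments, so the decomposition is dependency-preserving.

none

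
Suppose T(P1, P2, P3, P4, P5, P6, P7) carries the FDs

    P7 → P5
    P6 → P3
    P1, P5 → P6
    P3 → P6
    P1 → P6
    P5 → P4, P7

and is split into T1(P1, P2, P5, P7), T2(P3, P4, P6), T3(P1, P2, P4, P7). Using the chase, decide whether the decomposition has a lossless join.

Chase test. Columns are P1, P2, P3, P4, P5, P6, P7; row i has aⱼ where attribute j ∈ Ti, else bᵢⱼ.
Initial tableau (one row per fragment):
  row 1: a1 a2 b13 b14 a5 b16 a7
  row 2: b21 b22 a3 a4 b25 a6 b27
  row 3: a1 a2 b33 a4 b35 b36 a7
Rows 1 and 3 agree on P7; apply P7→P5 and equate their P5 entries.
Rows 1 and 3 agree on P1, P5; apply P1, P5→P6 and equate their P6 entries.
Rows 1 and 3 agree on P5; apply P5→P4, P7 and equate their P4, P7 entries.
Rows 1 and 3 agree on P6; apply P6→P3 and equate their P3 entries.
No row becomes fully distinguished — the join is lossy.

No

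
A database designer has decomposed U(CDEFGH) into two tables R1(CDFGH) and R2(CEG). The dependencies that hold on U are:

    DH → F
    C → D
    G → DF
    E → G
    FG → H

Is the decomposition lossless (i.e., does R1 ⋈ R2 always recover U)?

Common attributes: R1 ∩ R2 = {CG}.
Closure of {CG}: C → D applies, adding D; G → DF applies, adding F; FG → H applies, adding H. So (CG)⁺ = {CDFGH}.
This closure contains every attribute of R1, so R1 ∩ R2 → R1. The join is lossless.

Yes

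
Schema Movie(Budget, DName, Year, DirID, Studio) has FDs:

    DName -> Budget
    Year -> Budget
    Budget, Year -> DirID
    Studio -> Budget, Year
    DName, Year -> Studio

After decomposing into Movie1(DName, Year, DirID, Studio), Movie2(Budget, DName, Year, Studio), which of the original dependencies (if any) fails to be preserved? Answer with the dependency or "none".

DName → Budget lies within Movie2.
Year → Budget lies within Movie2.
Budget, Year → DirID: restricted closure across fragments reaches DirID.
Studio → Budget, Year lies within Movie2.
DName, Year → Studio lies within Movie1.
Every dependency is enforceable on the fragments, so the decomposition is dependency-preserving.

none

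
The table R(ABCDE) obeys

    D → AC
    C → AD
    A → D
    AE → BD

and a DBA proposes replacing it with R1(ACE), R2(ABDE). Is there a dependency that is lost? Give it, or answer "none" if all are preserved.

D → AC: restricted closure across fragments reaches AC.
C → AD: restricted closure across fragments reaches AD.
A → D lies within R2.
AE → BD lies within R2.
Every dependency is enforceable on the fragments, so the decomposition is dependency-preserving.

none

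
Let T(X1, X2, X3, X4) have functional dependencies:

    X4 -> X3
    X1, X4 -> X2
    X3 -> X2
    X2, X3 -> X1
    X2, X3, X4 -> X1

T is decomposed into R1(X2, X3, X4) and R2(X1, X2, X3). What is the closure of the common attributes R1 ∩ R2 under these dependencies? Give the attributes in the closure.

X1, X2, X3

R1 ∩ R2 = {X2, X3}.
X2, X3 → X1 applies, adding X1
Closure: {X1, X2, X3}.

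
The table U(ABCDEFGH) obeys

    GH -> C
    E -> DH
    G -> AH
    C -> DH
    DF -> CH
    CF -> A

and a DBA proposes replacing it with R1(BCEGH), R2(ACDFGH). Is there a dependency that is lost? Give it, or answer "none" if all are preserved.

E -> DH

Check E → DH: no single fragment contains all of {DEH}, and the restricted closure of {E} across the fragments never reaches {DH}.
GH → C is preserved.
G → AH is preserved.
C → DH is preserved.
DF → CH is preserved.
CF → A is preserved.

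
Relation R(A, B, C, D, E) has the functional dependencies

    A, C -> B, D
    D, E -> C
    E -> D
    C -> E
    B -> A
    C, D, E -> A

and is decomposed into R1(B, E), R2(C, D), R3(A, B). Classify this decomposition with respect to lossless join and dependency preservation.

lossy and not dependency-preserving

Lossless test (chase): Rows 1 and 3 agree on B; apply B→A and equate their A entries. No row becomes fully distinguished — the join is lossy.
Dependency preservation: the restricted closure of {A, C} across the fragments never reaches {B, D}, so A, C → B, D cannot be enforced without a join — not preserved.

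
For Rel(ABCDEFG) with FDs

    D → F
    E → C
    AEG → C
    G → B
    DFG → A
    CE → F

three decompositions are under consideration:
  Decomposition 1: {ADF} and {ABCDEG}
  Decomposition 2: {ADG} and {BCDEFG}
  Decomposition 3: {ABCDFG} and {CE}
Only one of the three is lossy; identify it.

Decomposition 1: common = {AD}, closure = {ADF} → lossless.
Decomposition 2: common = {DG}, closure = {ABDFG} → lossless.
Decomposition 3: common = {C}, closure = {C} → lossy.

Decomposition 3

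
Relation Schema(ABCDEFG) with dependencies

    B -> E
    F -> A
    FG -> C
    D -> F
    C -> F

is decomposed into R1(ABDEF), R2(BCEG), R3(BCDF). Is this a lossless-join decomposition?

Chase test. Columns are ABCDEFG; row i has aⱼ where attribute j ∈ Ri, else bᵢⱼ.
Initial tableau (one row per fragment):
  row 1: a1 a2 b13 a4 a5 a6 b17
  row 2: b21 a2 a3 b24 a5 b26 a7
  row 3: b31 a2 a3 a4 b35 a6 b37
Rows 1 and 3 agree on B; apply B→E and equate their E entries.
Rows 1 and 3 agree on F; apply F→A and equate their A entries.
Rows 2 and 3 agree on C; apply C→F and equate their F entries.
Rows 1 and 2 agree on F; apply F→A and equate their A entries.
No row becomes fully distinguished — the join is lossy.

No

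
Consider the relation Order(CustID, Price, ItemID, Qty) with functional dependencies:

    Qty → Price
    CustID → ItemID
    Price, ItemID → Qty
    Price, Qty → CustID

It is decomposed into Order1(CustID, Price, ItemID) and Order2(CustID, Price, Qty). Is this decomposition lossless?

Yes

Common attributes: Order1 ∩ Order2 = {CustID, Price}.
Closure of {CustID, Price}: CustID → ItemID applies, adding ItemID; Price, ItemID → Qty applies, adding Qty. So (CustID, Price)⁺ = {CustID, Price, ItemID, Qty}.
This closure contains every attribute of Order1, so Order1 ∩ Order2 → Order1. The join is lossless.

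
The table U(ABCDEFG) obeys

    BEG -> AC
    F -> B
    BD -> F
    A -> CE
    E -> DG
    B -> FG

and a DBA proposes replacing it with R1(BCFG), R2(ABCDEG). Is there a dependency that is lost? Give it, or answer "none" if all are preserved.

BEG → AC lies within R2.
F → B lies within R1.
BD → F: restricted closure across fragments reaches F.
A → CE lies within R2.
E → DG lies within R2.
B → FG lies within R1.
Every dependency is enforceable on the fragments, so the decomposition is dependency-preserving.

none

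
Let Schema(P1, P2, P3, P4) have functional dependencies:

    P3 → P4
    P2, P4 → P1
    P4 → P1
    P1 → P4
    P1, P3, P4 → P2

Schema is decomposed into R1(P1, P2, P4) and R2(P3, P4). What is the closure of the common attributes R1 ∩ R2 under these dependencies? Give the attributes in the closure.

R1 ∩ R2 = {P4}.
P4 → P1 applies, adding P1
Closure: {P1, P4}.

P1, P4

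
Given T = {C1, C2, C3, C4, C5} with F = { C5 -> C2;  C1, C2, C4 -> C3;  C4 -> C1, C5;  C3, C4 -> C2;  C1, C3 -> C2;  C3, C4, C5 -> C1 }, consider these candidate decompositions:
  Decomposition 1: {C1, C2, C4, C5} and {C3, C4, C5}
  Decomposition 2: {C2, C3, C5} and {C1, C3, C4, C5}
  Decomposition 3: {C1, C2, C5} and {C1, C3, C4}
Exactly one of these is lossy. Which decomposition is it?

Decomposition 3

Decomposition 1: common = {C4, C5}, closure = {C1, C2, C3, C4, C5} → lossless.
Decomposition 2: common = {C3, C5}, closure = {C2, C3, C5} → lossless.
Decomposition 3: common = {C1}, closure = {C1} → lossy.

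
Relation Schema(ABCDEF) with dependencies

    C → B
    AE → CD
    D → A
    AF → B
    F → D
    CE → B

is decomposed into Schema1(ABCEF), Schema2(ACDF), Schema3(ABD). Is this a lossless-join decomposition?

Yes

Chase test. Columns are ABCDEF; row i has aⱼ where attribute j ∈ Schemai, else bᵢⱼ.
Initial tableau (one row per fragment):
  row 1: a1 a2 a3 b14 a5 a6
  row 2: a1 b22 a3 a4 b25 a6
  row 3: a1 a2 b33 a4 b35 b36
Rows 1 and 2 agree on C; apply C→B and equate their B entries.
Rows 1 and 2 agree on F; apply F→D and equate their D entries.
Row 1 is now all distinguished symbols — the join is lossless.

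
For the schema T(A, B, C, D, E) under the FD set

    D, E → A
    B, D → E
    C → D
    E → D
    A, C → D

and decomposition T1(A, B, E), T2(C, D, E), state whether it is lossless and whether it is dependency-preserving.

lossy and not dependency-preserving

Lossless test: (E)⁺ = {A, D, E}, which is a superkey of neither fragment — lossy.
Dependency preservation: the restricted closure of {B, D} across the fragments never reaches {E}, so B, D → E cannot be enforced without a join — not preserved.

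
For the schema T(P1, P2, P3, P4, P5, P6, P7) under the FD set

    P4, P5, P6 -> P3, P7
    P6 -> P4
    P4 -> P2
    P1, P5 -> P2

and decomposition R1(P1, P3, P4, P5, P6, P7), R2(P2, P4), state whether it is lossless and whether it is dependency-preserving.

Lossless test: (P4)⁺ = {P2, P4}, which contains all of one fragment — lossless.
Dependency preservation: the restricted closure of {P1, P5} across the fragments never reaches {P2}, so P1, P5 → P2 cannot be enforced without a join — not preserved.

lossless but not dependency-preserving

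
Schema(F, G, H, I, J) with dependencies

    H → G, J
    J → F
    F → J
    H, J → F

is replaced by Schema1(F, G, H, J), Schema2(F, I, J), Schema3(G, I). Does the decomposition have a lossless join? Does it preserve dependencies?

lossy but dependency-preserving

Lossless test (chase): applying each FD to every pair of rows produces no changes in the tableau, so no row becomes fully distinguished — the join is lossy.
Dependency preservation: every FD's attributes lie within a single fragment, so each can be enforced locally — preserved.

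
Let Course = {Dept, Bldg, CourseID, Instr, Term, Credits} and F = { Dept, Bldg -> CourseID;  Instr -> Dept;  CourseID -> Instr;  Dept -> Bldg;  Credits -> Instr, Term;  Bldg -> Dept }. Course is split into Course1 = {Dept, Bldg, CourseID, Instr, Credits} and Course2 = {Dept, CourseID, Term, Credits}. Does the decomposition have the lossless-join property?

Common attributes: Course1 ∩ Course2 = {Dept, CourseID, Credits}.
Closure of {Dept, CourseID, Credits}: CourseID → Instr applies, adding Instr; Dept → Bldg applies, adding Bldg; Credits → Instr, Term applies, adding Term. So (Dept, CourseID, Credits)⁺ = {Dept, Bldg, CourseID, Instr, Term, Credits}.
This closure contains every attribute of Course1, so Course1 ∩ Course2 → Course1. The join is lossless.

Yes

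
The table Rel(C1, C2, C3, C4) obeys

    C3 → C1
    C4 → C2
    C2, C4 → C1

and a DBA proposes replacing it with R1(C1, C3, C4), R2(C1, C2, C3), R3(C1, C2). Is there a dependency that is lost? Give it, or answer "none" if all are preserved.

C4 → C2

Check C4 → C2: no single fragment contains all of {C2, C4}, and the restricted closure of {C4} across the fragments never reaches {C2}.
C3 → C1 is preserved.
C2, C4 → C1 is preserved.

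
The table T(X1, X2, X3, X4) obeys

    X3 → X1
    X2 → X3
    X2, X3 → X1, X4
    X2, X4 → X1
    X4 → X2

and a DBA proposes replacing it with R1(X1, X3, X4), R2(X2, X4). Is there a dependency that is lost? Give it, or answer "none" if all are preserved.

none

X3 → X1 lies within R1.
X2 → X3: restricted closure across fragments reaches X3.
X2, X3 → X1, X4: restricted closure across fragments reaches X1, X4.
X2, X4 → X1: restricted closure across fragments reaches X1.
X4 → X2 lies within R2.
Every dependency is enforceable on the fragments, so the decomposition is dependency-preserving.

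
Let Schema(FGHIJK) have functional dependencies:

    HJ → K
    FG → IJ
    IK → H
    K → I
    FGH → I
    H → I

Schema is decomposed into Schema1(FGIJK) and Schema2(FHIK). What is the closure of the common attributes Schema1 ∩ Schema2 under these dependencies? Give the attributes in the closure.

FHIK

Schema1 ∩ Schema2 = {FIK}.
IK → H applies, adding H
Closure: {FHIK}.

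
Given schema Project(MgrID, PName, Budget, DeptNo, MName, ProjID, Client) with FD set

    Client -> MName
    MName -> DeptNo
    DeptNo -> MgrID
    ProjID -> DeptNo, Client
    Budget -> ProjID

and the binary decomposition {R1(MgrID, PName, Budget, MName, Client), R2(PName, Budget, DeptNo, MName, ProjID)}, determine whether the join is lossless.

Common attributes: R1 ∩ R2 = {PName, Budget, MName}.
Closure of {PName, Budget, MName}: MName → DeptNo applies, adding DeptNo; DeptNo → MgrID applies, adding MgrID; Budget → ProjID applies, adding ProjID; ProjID → DeptNo, Client applies, adding Client. So (PName, Budget, MName)⁺ = {MgrID, PName, Budget, DeptNo, MName, ProjID, Client}.
This closure contains every attribute of R1, so R1 ∩ R2 → R1. The join is lossless.

Yes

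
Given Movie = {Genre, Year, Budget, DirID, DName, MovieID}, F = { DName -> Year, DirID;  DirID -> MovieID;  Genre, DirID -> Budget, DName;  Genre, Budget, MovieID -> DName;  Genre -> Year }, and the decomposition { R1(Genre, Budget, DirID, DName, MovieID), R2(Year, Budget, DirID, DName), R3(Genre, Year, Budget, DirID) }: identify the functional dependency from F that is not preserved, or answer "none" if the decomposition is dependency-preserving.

DName → Year, DirID lies within R2.
DirID → MovieID lies within R1.
Genre, DirID → Budget, DName lies within R1.
Genre, Budget, MovieID → DName lies within R1.
Genre → Year lies within R3.
Every dependency is enforceable on the fragments, so the decomposition is dependency-preserving.

none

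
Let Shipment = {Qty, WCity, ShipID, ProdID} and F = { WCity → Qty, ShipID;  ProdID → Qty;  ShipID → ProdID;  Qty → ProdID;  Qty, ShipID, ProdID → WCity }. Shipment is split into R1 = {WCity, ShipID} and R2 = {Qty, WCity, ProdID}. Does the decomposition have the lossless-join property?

Yes

Common attributes: R1 ∩ R2 = {WCity}.
Closure of {WCity}: WCity → Qty, ShipID applies, adding Qty, ShipID; ShipID → ProdID applies, adding ProdID. So (WCity)⁺ = {Qty, WCity, ShipID, ProdID}.
This closure contains every attribute of R1, so R1 ∩ R2 → R1. The join is lossless.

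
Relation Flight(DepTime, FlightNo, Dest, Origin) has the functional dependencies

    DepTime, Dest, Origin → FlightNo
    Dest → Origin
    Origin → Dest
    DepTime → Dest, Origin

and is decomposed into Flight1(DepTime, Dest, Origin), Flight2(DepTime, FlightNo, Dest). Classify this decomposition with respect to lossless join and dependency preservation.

Lossless test: (DepTime, Dest)⁺ = {DepTime, FlightNo, Dest, Origin}, which contains all of one fragment — lossless.
Dependency preservation: DepTime, Dest, Origin → FlightNo is not contained in any single fragment, but the restricted closure of its left-hand side across the fragments still reaches the right-hand side; the remaining FDs each lie inside some fragment. All dependencies are preserved.

lossless and dependency-preserving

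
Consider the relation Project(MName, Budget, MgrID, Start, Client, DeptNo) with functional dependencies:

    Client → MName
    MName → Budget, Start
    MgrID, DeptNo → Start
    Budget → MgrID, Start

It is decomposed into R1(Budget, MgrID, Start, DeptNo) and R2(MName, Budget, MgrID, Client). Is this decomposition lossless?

Common attributes: R1 ∩ R2 = {Budget, MgrID}.
Closure of {Budget, MgrID}: Budget → MgrID, Start applies, adding Start. So (Budget, MgrID)⁺ = {Budget, MgrID, Start}.
The closure contains neither all of R1 = {Budget, MgrID, Start, DeptNo} nor all of R2 = {MName, Budget, MgrID, Client}, so the common attributes are not a superkey of either fragment. The join is lossy.

No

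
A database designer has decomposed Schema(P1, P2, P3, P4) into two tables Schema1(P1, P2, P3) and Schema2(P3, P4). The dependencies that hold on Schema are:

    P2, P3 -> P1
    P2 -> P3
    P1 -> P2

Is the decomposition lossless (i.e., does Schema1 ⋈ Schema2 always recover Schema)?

Common attributes: Schema1 ∩ Schema2 = {P3}.
No dependency enlarges {P3}, so (P3)⁺ = {P3}.
The closure contains neither all of Schema1 = {P1, P2, P3} nor all of Schema2 = {P3, P4}, so the common attributes are not a superkey of either fragment. The join is lossy.

No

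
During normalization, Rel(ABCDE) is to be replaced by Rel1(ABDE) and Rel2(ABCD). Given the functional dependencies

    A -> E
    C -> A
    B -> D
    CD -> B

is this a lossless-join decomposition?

Yes

Common attributes: Rel1 ∩ Rel2 = {ABD}.
Closure of {ABD}: A → E applies, adding E. So (ABD)⁺ = {ABDE}.
This closure contains every attribute of Rel1, so Rel1 ∩ Rel2 → Rel1. The join is lossless.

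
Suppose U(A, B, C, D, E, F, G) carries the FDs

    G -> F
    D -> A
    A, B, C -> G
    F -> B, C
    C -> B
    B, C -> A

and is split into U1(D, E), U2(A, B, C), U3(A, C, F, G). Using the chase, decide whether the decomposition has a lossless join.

Chase test. Columns are A, B, C, D, E, F, G; row i has aⱼ where attribute j ∈ Ui, else bᵢⱼ.
Initial tableau (one row per fragment):
  row 1: b11 b12 b13 a4 a5 b16 b17
  row 2: a1 a2 a3 b24 b25 b26 b27
  row 3: a1 b32 a3 b34 b35 a6 a7
Rows 2 and 3 agree on C; apply C→B and equate their B entries.
Rows 2 and 3 agree on A, B, C; apply A, B, C→G and equate their G entries.
Rows 2 and 3 agree on G; apply G→F and equate their F entries.
No row becomes fully distinguished — the join is lossy.

No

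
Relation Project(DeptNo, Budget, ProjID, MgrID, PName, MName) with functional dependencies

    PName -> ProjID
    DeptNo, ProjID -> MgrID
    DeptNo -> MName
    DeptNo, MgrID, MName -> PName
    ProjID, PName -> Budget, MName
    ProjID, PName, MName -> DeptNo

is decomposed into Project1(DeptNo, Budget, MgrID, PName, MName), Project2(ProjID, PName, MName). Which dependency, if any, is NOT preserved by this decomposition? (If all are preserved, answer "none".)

Check DeptNo, ProjID → MgrID: no single fragment contains all of {DeptNo, ProjID, MgrID}, and the restricted closure of {DeptNo, ProjID} across the fragments never reaches {MgrID}.
PName → ProjID is preserved.
DeptNo → MName is preserved.
DeptNo, MgrID, MName → PName is preserved.
ProjID, PName → Budget, MName is preserved.
ProjID, PName, MName → DeptNo is preserved.

DeptNo, ProjID -> MgrID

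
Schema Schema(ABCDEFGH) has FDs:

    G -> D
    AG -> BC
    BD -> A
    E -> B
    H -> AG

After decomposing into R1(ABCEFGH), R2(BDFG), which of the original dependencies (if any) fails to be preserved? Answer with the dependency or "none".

BD -> A

Check BD → A: no single fragment contains all of {ABD}, and the restricted closure of {BD} across the fragments never reaches {A}.
G → D is preserved.
AG → BC is preserved.
E → B is preserved.
H → AG is preserved.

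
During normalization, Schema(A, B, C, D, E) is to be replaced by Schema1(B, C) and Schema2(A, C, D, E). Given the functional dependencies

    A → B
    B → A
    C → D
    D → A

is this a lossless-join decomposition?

Yes

Common attributes: Schema1 ∩ Schema2 = {C}.
Closure of {C}: C → D applies, adding D; D → A applies, adding A; A → B applies, adding B. So (C)⁺ = {A, B, C, D}.
This closure contains every attribute of Schema1, so Schema1 ∩ Schema2 → Schema1. The join is lossless.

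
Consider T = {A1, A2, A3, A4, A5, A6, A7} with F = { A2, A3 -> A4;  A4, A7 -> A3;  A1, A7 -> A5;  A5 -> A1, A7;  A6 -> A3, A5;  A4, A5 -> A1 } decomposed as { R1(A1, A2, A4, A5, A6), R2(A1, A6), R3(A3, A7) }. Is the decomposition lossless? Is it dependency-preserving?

lossy and not dependency-preserving

Lossless test (chase): Rows 1 and 2 agree on A6; apply A6→A3, A5 and equate their A3, A5 entries. Rows 1 and 2 agree on A5; apply A5→A1, A7 and equate their A1, A7 entries. No row becomes fully distinguished — the join is lossy.
Dependency preservation: the restricted closure of {A2, A3} across the fragments never reaches {A4}, so A2, A3 → A4 cannot be enforced without a join — not preserved.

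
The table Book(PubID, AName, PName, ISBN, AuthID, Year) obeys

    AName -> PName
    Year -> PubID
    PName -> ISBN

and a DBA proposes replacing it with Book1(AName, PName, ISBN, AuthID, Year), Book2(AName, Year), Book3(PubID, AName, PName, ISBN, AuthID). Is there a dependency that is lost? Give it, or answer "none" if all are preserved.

Check Year → PubID: no single fragment contains all of {PubID, Year}, and the restricted closure of {Year} across the fragments never reaches {PubID}.
AName → PName is preserved.
PName → ISBN is preserved.

Year -> PubID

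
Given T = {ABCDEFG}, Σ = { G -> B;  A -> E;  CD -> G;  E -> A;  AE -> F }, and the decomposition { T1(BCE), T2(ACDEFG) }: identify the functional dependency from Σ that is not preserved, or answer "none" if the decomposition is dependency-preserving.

Check G → B: no single fragment contains all of {BG}, and the restricted closure of {G} across the fragments never reaches {B}.
A → E is preserved.
CD → G is preserved.
E → A is preserved.
AE → F is preserved.

G -> B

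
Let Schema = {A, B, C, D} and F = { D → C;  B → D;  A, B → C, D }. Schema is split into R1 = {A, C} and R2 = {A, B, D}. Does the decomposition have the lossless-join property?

No

Common attributes: R1 ∩ R2 = {A}.
No dependency enlarges {A}, so (A)⁺ = {A}.
The closure contains neither all of R1 = {A, C} nor all of R2 = {A, B, D}, so the common attributes are not a superkey of either fragment. The join is lossy.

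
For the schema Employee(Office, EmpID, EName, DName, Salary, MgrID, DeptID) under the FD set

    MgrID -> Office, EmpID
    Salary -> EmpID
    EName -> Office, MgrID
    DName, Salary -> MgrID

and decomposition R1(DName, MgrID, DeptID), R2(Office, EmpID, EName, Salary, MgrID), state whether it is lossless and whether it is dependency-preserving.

Lossless test: (MgrID)⁺ = {Office, EmpID, MgrID}, which is a superkey of neither fragment — lossy.
Dependency preservation: the restricted closure of {DName, Salary} across the fragments never reaches {MgrID}, so DName, Salary → MgrID cannot be enforced without a join — not preserved.

lossy and not dependency-preserving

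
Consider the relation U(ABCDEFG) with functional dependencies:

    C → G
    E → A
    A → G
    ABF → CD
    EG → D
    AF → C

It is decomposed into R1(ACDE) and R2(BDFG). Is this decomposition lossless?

No

Common attributes: R1 ∩ R2 = {D}.
No dependency enlarges {D}, so (D)⁺ = {D}.
The closure contains neither all of R1 = {ACDE} nor all of R2 = {BDFG}, so the common attributes are not a superkey of either fragment. The join is lossy.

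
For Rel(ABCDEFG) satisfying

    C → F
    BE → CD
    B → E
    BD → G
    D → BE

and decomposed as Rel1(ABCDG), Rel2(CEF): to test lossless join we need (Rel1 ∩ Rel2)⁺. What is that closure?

Rel1 ∩ Rel2 = {C}.
C → F applies, adding F
Closure: {CF}.

CF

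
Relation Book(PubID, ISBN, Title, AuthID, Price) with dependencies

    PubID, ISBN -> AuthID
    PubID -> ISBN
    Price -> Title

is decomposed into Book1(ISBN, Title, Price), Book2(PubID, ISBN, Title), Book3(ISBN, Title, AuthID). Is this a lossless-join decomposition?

Chase test. Columns are PubID, ISBN, Title, AuthID, Price; row i has aⱼ where attribute j ∈ Booki, else bᵢⱼ.
Initial tableau (one row per fragment):
  row 1: b11 a2 a3 b14 a5
  row 2: a1 a2 a3 b24 b25
  row 3: b31 a2 a3 a4 b35
No row becomes fully distinguished — the join is lossy.

No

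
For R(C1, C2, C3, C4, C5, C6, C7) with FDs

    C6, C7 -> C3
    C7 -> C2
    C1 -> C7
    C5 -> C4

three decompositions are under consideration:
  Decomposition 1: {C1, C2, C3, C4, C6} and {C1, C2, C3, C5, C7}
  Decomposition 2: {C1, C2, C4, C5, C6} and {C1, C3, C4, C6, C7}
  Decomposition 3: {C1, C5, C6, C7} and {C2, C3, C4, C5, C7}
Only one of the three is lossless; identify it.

Decomposition 2

Decomposition 1: common = {C1, C2, C3}, closure = {C1, C2, C3, C7} → lossy.
Decomposition 2: common = {C1, C4, C6}, closure = {C1, C2, C3, C4, C6, C7} → lossless.
Decomposition 3: common = {C5, C7}, closure = {C2, C4, C5, C7} → lossy.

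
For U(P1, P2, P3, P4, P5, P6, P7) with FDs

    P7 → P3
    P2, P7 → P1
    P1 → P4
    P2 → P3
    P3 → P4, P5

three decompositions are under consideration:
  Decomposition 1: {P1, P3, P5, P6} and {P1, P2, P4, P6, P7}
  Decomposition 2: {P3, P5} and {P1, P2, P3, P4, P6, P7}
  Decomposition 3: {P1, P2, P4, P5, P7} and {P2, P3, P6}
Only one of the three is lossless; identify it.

Decomposition 1: common = {P1, P6}, closure = {P1, P4, P6} → lossy.
Decomposition 2: common = {P3}, closure = {P3, P4, P5} → lossless.
Decomposition 3: common = {P2}, closure = {P2, P3, P4, P5} → lossy.

Decomposition 2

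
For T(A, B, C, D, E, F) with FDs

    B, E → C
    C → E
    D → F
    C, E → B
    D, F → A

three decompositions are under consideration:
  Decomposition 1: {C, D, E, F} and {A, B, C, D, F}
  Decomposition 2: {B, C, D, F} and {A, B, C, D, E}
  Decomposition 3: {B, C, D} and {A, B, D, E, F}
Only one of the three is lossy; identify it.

Decomposition 3

Decomposition 1: common = {C, D, F}, closure = {A, B, C, D, E, F} → lossless.
Decomposition 2: common = {B, C, D}, closure = {A, B, C, D, E, F} → lossless.
Decomposition 3: common = {B, D}, closure = {A, B, D, F} → lossy.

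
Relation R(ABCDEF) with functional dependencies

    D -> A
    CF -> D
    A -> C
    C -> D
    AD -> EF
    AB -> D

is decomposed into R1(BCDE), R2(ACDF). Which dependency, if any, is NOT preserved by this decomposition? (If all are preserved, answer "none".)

D → A lies within R2.
CF → D lies within R2.
A → C lies within R2.
C → D lies within R1.
AD → EF: restricted closure across fragments reaches EF.
AB → D: restricted closure across fragments reaches D.
Every dependency is enforceable on the fragments, so the decomposition is dependency-preserving.

none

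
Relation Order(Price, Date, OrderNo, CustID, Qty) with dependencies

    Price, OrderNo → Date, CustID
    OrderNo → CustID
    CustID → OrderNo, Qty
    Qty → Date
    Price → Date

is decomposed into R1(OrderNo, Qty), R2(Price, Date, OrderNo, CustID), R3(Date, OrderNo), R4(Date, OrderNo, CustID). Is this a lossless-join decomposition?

Chase test. Columns are Price, Date, OrderNo, CustID, Qty; row i has aⱼ where attribute j ∈ Ri, else bᵢⱼ.
Initial tableau (one row per fragment):
  row 1: b11 b12 a3 b14 a5
  row 2: a1 a2 a3 a4 b25
  row 3: b31 a2 a3 b34 b35
  row 4: b41 a2 a3 a4 b45
Rows 1 and 2 agree on OrderNo; apply OrderNo→CustID and equate their CustID entries.
Rows 1 and 3 agree on OrderNo; apply OrderNo→CustID and equate their CustID entries.
Rows 1 and 2 agree on CustID; apply CustID→OrderNo, Qty and equate their OrderNo, Qty entries.
Rows 1 and 3 agree on CustID; apply CustID→OrderNo, Qty and equate their OrderNo, Qty entries.
Rows 1 and 4 agree on CustID; apply CustID→OrderNo, Qty and equate their OrderNo, Qty entries.
Rows 1 and 2 agree on Qty; apply Qty→Date and equate their Date entries.
Row 2 is now all distinguished symbols — the join is lossless.

Yes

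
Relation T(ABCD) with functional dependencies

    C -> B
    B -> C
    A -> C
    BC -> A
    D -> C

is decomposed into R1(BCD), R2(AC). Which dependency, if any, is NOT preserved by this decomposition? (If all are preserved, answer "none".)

none

C → B lies within R1.
B → C lies within R1.
A → C lies within R2.
BC → A: restricted closure across fragments reaches A.
D → C lies within R1.
Every dependency is enforceable on the fragments, so the decomposition is dependency-preserving.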